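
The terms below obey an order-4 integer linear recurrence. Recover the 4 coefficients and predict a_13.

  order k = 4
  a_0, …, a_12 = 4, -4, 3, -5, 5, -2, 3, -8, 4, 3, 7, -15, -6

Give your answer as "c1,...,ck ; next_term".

0,-1,-1,1 ; 11

  a_4 = 0·-5 + -1·3 + -1·-4 + 1·4 = 5
  a_5 = 0·5 + -1·-5 + -1·3 + 1·-4 = -2
  a_6 = 0·-2 + -1·5 + -1·-5 + 1·3 = 3
  a_7 = 0·3 + -1·-2 + -1·5 + 1·-5 = -8
  a_8 = 0·-8 + -1·3 + -1·-2 + 1·5 = 4
  a_9 = 0·4 + -1·-8 + -1·3 + 1·-2 = 3
  a_10 = 0·3 + -1·4 + -1·-8 + 1·3 = 7
  a_11 = 0·7 + -1·3 + -1·4 + 1·-8 = -15
  a_12 = 0·-15 + -1·7 + -1·3 + 1·4 = -6
  a_13 = 0·-6 + -1·-15 + -1·7 + 1·3 = 11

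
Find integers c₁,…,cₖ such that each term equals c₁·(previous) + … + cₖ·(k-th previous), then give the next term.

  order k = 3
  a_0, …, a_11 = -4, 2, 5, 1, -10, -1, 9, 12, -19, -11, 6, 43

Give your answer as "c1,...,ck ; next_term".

  a_3 = -1·5 + -1·2 + -2·-4 = 1
  a_4 = -1·1 + -1·5 + -2·2 = -10
  a_5 = -1·-10 + -1·1 + -2·5 = -1
  a_6 = -1·-1 + -1·-10 + -2·1 = 9
  a_7 = -1·9 + -1·-1 + -2·-10 = 12
  a_8 = -1·12 + -1·9 + -2·-1 = -19
  a_9 = -1·-19 + -1·12 + -2·9 = -11
  a_10 = -1·-11 + -1·-19 + -2·12 = 6
  a_11 = -1·6 + -1·-11 + -2·-19 = 43
  a_12 = -1·43 + -1·6 + -2·-11 = -27

-1,-1,-2 ; -27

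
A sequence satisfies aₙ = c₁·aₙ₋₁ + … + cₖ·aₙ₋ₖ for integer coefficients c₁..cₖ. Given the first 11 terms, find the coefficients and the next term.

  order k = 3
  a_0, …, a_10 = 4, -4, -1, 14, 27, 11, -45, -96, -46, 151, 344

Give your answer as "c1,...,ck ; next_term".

  a_3 = 2·-1 + -3·-4 + 1·4 = 14
  a_4 = 2·14 + -3·-1 + 1·-4 = 27
  a_5 = 2·27 + -3·14 + 1·-1 = 11
  a_6 = 2·11 + -3·27 + 1·14 = -45
  a_7 = 2·-45 + -3·11 + 1·27 = -96
  a_8 = 2·-96 + -3·-45 + 1·11 = -46
  a_9 = 2·-46 + -3·-96 + 1·-45 = 151
  a_10 = 2·151 + -3·-46 + 1·-96 = 344
  a_11 = 2·344 + -3·151 + 1·-46 = 189

2,-3,1 ; 189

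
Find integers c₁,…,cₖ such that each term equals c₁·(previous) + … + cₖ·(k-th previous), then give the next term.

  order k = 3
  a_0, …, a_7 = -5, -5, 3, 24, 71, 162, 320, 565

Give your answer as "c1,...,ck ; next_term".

  a_3 = 3·3 + -2·-5 + -1·-5 = 24
  a_4 = 3·24 + -2·3 + -1·-5 = 71
  a_5 = 3·71 + -2·24 + -1·3 = 162
  a_6 = 3·162 + -2·71 + -1·24 = 320
  a_7 = 3·320 + -2·162 + -1·71 = 565
  a_8 = 3·565 + -2·320 + -1·162 = 893

3,-2,-1 ; 893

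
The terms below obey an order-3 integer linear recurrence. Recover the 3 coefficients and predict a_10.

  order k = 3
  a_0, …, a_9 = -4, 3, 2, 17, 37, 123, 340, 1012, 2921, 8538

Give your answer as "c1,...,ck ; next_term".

2,3,-1 ; 24827

  a_3 = 2·2 + 3·3 + -1·-4 = 17
  a_4 = 2·17 + 3·2 + -1·3 = 37
  a_5 = 2·37 + 3·17 + -1·2 = 123
  a_6 = 2·123 + 3·37 + -1·17 = 340
  a_7 = 2·340 + 3·123 + -1·37 = 1012
  a_8 = 2·1012 + 3·340 + -1·123 = 2921
  a_9 = 2·2921 + 3·1012 + -1·340 = 8538
  a_10 = 2·8538 + 3·2921 + -1·1012 = 24827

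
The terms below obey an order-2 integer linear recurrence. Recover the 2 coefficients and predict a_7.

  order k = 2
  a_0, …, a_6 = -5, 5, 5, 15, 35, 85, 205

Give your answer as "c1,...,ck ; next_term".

  a_2 = 2·5 + 1·-5 = 5
  a_3 = 2·5 + 1·5 = 15
  a_4 = 2·15 + 1·5 = 35
  a_5 = 2·35 + 1·15 = 85
  a_6 = 2·85 + 1·35 = 205
  a_7 = 2·205 + 1·85 = 495

2,1 ; 495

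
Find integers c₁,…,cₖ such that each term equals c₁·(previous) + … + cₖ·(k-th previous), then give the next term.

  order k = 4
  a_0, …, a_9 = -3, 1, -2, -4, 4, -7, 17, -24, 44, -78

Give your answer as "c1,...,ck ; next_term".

  a_4 = -1·-4 + 1·-2 + -1·1 + -1·-3 = 4
  a_5 = -1·4 + 1·-4 + -1·-2 + -1·1 = -7
  a_6 = -1·-7 + 1·4 + -1·-4 + -1·-2 = 17
  a_7 = -1·17 + 1·-7 + -1·4 + -1·-4 = -24
  a_8 = -1·-24 + 1·17 + -1·-7 + -1·4 = 44
  a_9 = -1·44 + 1·-24 + -1·17 + -1·-7 = -78
  a_10 = -1·-78 + 1·44 + -1·-24 + -1·17 = 129

-1,1,-1,-1 ; 129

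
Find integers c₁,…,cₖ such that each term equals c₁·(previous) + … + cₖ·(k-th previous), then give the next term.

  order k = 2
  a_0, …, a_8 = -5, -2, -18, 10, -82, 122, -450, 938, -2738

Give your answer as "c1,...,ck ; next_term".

-1,4 ; 6490

  a_2 = -1·-2 + 4·-5 = -18
  a_3 = -1·-18 + 4·-2 = 10
  a_4 = -1·10 + 4·-18 = -82
  a_5 = -1·-82 + 4·10 = 122
  a_6 = -1·122 + 4·-82 = -450
  a_7 = -1·-450 + 4·122 = 938
  a_8 = -1·938 + 4·-450 = -2738
  a_9 = -1·-2738 + 4·938 = 6490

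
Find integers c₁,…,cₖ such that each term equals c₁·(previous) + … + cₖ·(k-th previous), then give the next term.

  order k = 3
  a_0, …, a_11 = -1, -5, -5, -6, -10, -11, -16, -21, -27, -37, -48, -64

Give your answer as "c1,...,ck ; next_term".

0,1,1 ; -85

  a_3 = 0·-5 + 1·-5 + 1·-1 = -6
  a_4 = 0·-6 + 1·-5 + 1·-5 = -10
  a_5 = 0·-10 + 1·-6 + 1·-5 = -11
  a_6 = 0·-11 + 1·-10 + 1·-6 = -16
  a_7 = 0·-16 + 1·-11 + 1·-10 = -21
  a_8 = 0·-21 + 1·-16 + 1·-11 = -27
  a_9 = 0·-27 + 1·-21 + 1·-16 = -37
  a_10 = 0·-37 + 1·-27 + 1·-21 = -48
  a_11 = 0·-48 + 1·-37 + 1·-27 = -64
  a_12 = 0·-64 + 1·-48 + 1·-37 = -85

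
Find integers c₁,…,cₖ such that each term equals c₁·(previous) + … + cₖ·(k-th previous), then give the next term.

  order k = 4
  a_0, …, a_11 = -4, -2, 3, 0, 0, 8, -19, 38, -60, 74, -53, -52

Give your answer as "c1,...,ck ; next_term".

  a_4 = -2·0 + 0·3 + 2·-2 + -1·-4 = 0
  a_5 = -2·0 + 0·0 + 2·3 + -1·-2 = 8
  a_6 = -2·8 + 0·0 + 2·0 + -1·3 = -19
  a_7 = -2·-19 + 0·8 + 2·0 + -1·0 = 38
  a_8 = -2·38 + 0·-19 + 2·8 + -1·0 = -60
  a_9 = -2·-60 + 0·38 + 2·-19 + -1·8 = 74
  a_10 = -2·74 + 0·-60 + 2·38 + -1·-19 = -53
  a_11 = -2·-53 + 0·74 + 2·-60 + -1·38 = -52
  a_12 = -2·-52 + 0·-53 + 2·74 + -1·-60 = 312

-2,0,2,-1 ; 312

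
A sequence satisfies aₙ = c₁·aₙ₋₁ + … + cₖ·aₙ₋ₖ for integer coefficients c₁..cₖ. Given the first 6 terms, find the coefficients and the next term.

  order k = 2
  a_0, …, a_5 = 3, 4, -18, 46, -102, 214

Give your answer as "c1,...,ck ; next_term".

-3,-2 ; -438

  a_2 = -3·4 + -2·3 = -18
  a_3 = -3·-18 + -2·4 = 46
  a_4 = -3·46 + -2·-18 = -102
  a_5 = -3·-102 + -2·46 = 214
  a_6 = -3·214 + -2·-102 = -438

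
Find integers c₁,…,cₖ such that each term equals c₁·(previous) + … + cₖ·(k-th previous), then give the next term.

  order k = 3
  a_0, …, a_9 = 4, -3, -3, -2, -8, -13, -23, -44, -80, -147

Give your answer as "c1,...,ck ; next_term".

  a_3 = 1·-3 + 1·-3 + 1·4 = -2
  a_4 = 1·-2 + 1·-3 + 1·-3 = -8
  a_5 = 1·-8 + 1·-2 + 1·-3 = -13
  a_6 = 1·-13 + 1·-8 + 1·-2 = -23
  a_7 = 1·-23 + 1·-13 + 1·-8 = -44
  a_8 = 1·-44 + 1·-23 + 1·-13 = -80
  a_9 = 1·-80 + 1·-44 + 1·-23 = -147
  a_10 = 1·-147 + 1·-80 + 1·-44 = -271

1,1,1 ; -271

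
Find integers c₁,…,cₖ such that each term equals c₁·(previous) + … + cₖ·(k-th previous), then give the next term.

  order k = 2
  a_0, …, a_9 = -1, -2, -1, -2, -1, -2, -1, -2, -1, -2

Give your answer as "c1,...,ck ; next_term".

0,1 ; -1

  a_2 = 0·-2 + 1·-1 = -1
  a_3 = 0·-1 + 1·-2 = -2
  a_4 = 0·-2 + 1·-1 = -1
  a_5 = 0·-1 + 1·-2 = -2
  a_6 = 0·-2 + 1·-1 = -1
  a_7 = 0·-1 + 1·-2 = -2
  a_8 = 0·-2 + 1·-1 = -1
  a_9 = 0·-1 + 1·-2 = -2
  a_10 = 0·-2 + 1·-1 = -1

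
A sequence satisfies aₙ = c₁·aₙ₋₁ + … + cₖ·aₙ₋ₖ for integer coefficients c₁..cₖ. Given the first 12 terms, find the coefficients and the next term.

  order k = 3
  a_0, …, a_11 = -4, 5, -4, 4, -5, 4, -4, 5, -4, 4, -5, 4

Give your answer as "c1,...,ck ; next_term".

  a_3 = 0·-4 + 0·5 + -1·-4 = 4
  a_4 = 0·4 + 0·-4 + -1·5 = -5
  a_5 = 0·-5 + 0·4 + -1·-4 = 4
  a_6 = 0·4 + 0·-5 + -1·4 = -4
  a_7 = 0·-4 + 0·4 + -1·-5 = 5
  a_8 = 0·5 + 0·-4 + -1·4 = -4
  a_9 = 0·-4 + 0·5 + -1·-4 = 4
  a_10 = 0·4 + 0·-4 + -1·5 = -5
  a_11 = 0·-5 + 0·4 + -1·-4 = 4
  a_12 = 0·4 + 0·-5 + -1·4 = -4

0,0,-1 ; -4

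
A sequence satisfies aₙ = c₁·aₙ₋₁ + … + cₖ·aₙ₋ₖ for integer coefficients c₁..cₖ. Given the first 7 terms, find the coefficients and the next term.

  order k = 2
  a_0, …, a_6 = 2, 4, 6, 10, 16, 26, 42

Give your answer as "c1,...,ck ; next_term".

1,1 ; 68

  a_2 = 1·4 + 1·2 = 6
  a_3 = 1·6 + 1·4 = 10
  a_4 = 1·10 + 1·6 = 16
  a_5 = 1·16 + 1·10 = 26
  a_6 = 1·26 + 1·16 = 42
  a_7 = 1·42 + 1·26 = 68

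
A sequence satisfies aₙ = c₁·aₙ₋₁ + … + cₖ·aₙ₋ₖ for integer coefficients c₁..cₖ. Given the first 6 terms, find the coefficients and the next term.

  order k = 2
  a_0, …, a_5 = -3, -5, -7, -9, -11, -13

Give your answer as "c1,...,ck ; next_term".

  a_2 = 2·-5 + -1·-3 = -7
  a_3 = 2·-7 + -1·-5 = -9
  a_4 = 2·-9 + -1·-7 = -11
  a_5 = 2·-11 + -1·-9 = -13
  a_6 = 2·-13 + -1·-11 = -15

2,-1 ; -15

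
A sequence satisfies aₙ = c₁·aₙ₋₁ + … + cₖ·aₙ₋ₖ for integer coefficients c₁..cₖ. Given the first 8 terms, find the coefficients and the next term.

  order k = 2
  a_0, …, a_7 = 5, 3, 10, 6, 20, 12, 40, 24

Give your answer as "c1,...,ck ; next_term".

  a_2 = 0·3 + 2·5 = 10
  a_3 = 0·10 + 2·3 = 6
  a_4 = 0·6 + 2·10 = 20
  a_5 = 0·20 + 2·6 = 12
  a_6 = 0·12 + 2·20 = 40
  a_7 = 0·40 + 2·12 = 24
  a_8 = 0·24 + 2·40 = 80

0,2 ; 80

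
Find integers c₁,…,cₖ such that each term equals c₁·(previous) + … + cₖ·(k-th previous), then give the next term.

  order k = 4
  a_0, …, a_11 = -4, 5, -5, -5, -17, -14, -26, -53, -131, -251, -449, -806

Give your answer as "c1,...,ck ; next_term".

2,-1,0,3 ; -1556

  a_4 = 2·-5 + -1·-5 + 0·5 + 3·-4 = -17
  a_5 = 2·-17 + -1·-5 + 0·-5 + 3·5 = -14
  a_6 = 2·-14 + -1·-17 + 0·-5 + 3·-5 = -26
  a_7 = 2·-26 + -1·-14 + 0·-17 + 3·-5 = -53
  a_8 = 2·-53 + -1·-26 + 0·-14 + 3·-17 = -131
  a_9 = 2·-131 + -1·-53 + 0·-26 + 3·-14 = -251
  a_10 = 2·-251 + -1·-131 + 0·-53 + 3·-26 = -449
  a_11 = 2·-449 + -1·-251 + 0·-131 + 3·-53 = -806
  a_12 = 2·-806 + -1·-449 + 0·-251 + 3·-131 = -1556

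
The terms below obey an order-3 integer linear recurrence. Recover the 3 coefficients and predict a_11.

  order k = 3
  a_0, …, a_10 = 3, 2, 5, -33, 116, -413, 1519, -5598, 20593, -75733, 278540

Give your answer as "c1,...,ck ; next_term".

  a_3 = -4·5 + -2·2 + -3·3 = -33
  a_4 = -4·-33 + -2·5 + -3·2 = 116
  a_5 = -4·116 + -2·-33 + -3·5 = -413
  a_6 = -4·-413 + -2·116 + -3·-33 = 1519
  a_7 = -4·1519 + -2·-413 + -3·116 = -5598
  a_8 = -4·-5598 + -2·1519 + -3·-413 = 20593
  a_9 = -4·20593 + -2·-5598 + -3·1519 = -75733
  a_10 = -4·-75733 + -2·20593 + -3·-5598 = 278540
  a_11 = -4·278540 + -2·-75733 + -3·20593 = -1024473

-4,-2,-3 ; -1024473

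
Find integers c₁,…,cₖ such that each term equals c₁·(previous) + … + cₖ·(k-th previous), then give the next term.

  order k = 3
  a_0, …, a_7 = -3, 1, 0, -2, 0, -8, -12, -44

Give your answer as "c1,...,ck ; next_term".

  a_3 = 1·0 + 4·1 + 2·-3 = -2
  a_4 = 1·-2 + 4·0 + 2·1 = 0
  a_5 = 1·0 + 4·-2 + 2·0 = -8
  a_6 = 1·-8 + 4·0 + 2·-2 = -12
  a_7 = 1·-12 + 4·-8 + 2·0 = -44
  a_8 = 1·-44 + 4·-12 + 2·-8 = -108

1,4,2 ; -108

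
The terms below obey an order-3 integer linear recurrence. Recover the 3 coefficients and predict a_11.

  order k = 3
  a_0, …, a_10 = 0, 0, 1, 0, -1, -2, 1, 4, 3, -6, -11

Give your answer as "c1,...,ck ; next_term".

  a_3 = 0·1 + -1·0 + -2·0 = 0
  a_4 = 0·0 + -1·1 + -2·0 = -1
  a_5 = 0·-1 + -1·0 + -2·1 = -2
  a_6 = 0·-2 + -1·-1 + -2·0 = 1
  a_7 = 0·1 + -1·-2 + -2·-1 = 4
  a_8 = 0·4 + -1·1 + -2·-2 = 3
  a_9 = 0·3 + -1·4 + -2·1 = -6
  a_10 = 0·-6 + -1·3 + -2·4 = -11
  a_11 = 0·-11 + -1·-6 + -2·3 = 0

0,-1,-2 ; 0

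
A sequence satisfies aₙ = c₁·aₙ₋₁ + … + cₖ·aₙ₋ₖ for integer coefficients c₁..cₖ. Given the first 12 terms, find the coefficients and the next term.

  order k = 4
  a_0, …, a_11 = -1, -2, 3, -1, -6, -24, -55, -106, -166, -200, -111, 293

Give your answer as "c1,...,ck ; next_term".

3,-2,-2,1 ; 1335

  a_4 = 3·-1 + -2·3 + -2·-2 + 1·-1 = -6
  a_5 = 3·-6 + -2·-1 + -2·3 + 1·-2 = -24
  a_6 = 3·-24 + -2·-6 + -2·-1 + 1·3 = -55
  a_7 = 3·-55 + -2·-24 + -2·-6 + 1·-1 = -106
  a_8 = 3·-106 + -2·-55 + -2·-24 + 1·-6 = -166
  a_9 = 3·-166 + -2·-106 + -2·-55 + 1·-24 = -200
  a_10 = 3·-200 + -2·-166 + -2·-106 + 1·-55 = -111
  a_11 = 3·-111 + -2·-200 + -2·-166 + 1·-106 = 293
  a_12 = 3·293 + -2·-111 + -2·-200 + 1·-166 = 1335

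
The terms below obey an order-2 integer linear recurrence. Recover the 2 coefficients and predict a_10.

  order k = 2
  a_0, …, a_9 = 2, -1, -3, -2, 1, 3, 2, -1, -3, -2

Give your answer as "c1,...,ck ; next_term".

1,-1 ; 1

  a_2 = 1·-1 + -1·2 = -3
  a_3 = 1·-3 + -1·-1 = -2
  a_4 = 1·-2 + -1·-3 = 1
  a_5 = 1·1 + -1·-2 = 3
  a_6 = 1·3 + -1·1 = 2
  a_7 = 1·2 + -1·3 = -1
  a_8 = 1·-1 + -1·2 = -3
  a_9 = 1·-3 + -1·-1 = -2
  a_10 = 1·-2 + -1·-3 = 1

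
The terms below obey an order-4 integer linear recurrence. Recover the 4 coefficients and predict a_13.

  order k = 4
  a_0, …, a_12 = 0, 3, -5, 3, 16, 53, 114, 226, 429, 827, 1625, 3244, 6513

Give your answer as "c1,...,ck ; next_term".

3,-2,-1,2 ; 13080

  a_4 = 3·3 + -2·-5 + -1·3 + 2·0 = 16
  a_5 = 3·16 + -2·3 + -1·-5 + 2·3 = 53
  a_6 = 3·53 + -2·16 + -1·3 + 2·-5 = 114
  a_7 = 3·114 + -2·53 + -1·16 + 2·3 = 226
  a_8 = 3·226 + -2·114 + -1·53 + 2·16 = 429
  a_9 = 3·429 + -2·226 + -1·114 + 2·53 = 827
  a_10 = 3·827 + -2·429 + -1·226 + 2·114 = 1625
  a_11 = 3·1625 + -2·827 + -1·429 + 2·226 = 3244
  a_12 = 3·3244 + -2·1625 + -1·827 + 2·429 = 6513
  a_13 = 3·6513 + -2·3244 + -1·1625 + 2·827 = 13080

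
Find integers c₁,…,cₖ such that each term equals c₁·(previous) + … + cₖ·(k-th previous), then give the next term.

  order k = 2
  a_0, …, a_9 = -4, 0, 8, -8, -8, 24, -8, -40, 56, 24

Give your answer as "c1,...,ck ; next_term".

  a_2 = -1·0 + -2·-4 = 8
  a_3 = -1·8 + -2·0 = -8
  a_4 = -1·-8 + -2·8 = -8
  a_5 = -1·-8 + -2·-8 = 24
  a_6 = -1·24 + -2·-8 = -8
  a_7 = -1·-8 + -2·24 = -40
  a_8 = -1·-40 + -2·-8 = 56
  a_9 = -1·56 + -2·-40 = 24
  a_10 = -1·24 + -2·56 = -136

-1,-2 ; -136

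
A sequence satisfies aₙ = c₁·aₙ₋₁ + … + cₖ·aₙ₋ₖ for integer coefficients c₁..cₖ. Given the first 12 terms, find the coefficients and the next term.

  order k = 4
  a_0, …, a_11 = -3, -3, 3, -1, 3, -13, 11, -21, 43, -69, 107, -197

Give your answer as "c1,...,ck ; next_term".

0,1,-2,2 ; 331

  a_4 = 0·-1 + 1·3 + -2·-3 + 2·-3 = 3
  a_5 = 0·3 + 1·-1 + -2·3 + 2·-3 = -13
  a_6 = 0·-13 + 1·3 + -2·-1 + 2·3 = 11
  a_7 = 0·11 + 1·-13 + -2·3 + 2·-1 = -21
  a_8 = 0·-21 + 1·11 + -2·-13 + 2·3 = 43
  a_9 = 0·43 + 1·-21 + -2·11 + 2·-13 = -69
  a_10 = 0·-69 + 1·43 + -2·-21 + 2·11 = 107
  a_11 = 0·107 + 1·-69 + -2·43 + 2·-21 = -197
  a_12 = 0·-197 + 1·107 + -2·-69 + 2·43 = 331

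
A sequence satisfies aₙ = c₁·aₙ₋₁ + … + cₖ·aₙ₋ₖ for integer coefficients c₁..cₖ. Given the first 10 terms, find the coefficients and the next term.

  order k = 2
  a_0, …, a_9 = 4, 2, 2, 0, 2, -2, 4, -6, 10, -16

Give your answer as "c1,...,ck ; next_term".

  a_2 = -1·2 + 1·4 = 2
  a_3 = -1·2 + 1·2 = 0
  a_4 = -1·0 + 1·2 = 2
  a_5 = -1·2 + 1·0 = -2
  a_6 = -1·-2 + 1·2 = 4
  a_7 = -1·4 + 1·-2 = -6
  a_8 = -1·-6 + 1·4 = 10
  a_9 = -1·10 + 1·-6 = -16
  a_10 = -1·-16 + 1·10 = 26

-1,1 ; 26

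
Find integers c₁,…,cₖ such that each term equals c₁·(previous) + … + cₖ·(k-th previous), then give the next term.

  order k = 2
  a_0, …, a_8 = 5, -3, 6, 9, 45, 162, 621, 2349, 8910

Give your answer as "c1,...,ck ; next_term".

  a_2 = 3·-3 + 3·5 = 6
  a_3 = 3·6 + 3·-3 = 9
  a_4 = 3·9 + 3·6 = 45
  a_5 = 3·45 + 3·9 = 162
  a_6 = 3·162 + 3·45 = 621
  a_7 = 3·621 + 3·162 = 2349
  a_8 = 3·2349 + 3·621 = 8910
  a_9 = 3·8910 + 3·2349 = 33777

3,3 ; 33777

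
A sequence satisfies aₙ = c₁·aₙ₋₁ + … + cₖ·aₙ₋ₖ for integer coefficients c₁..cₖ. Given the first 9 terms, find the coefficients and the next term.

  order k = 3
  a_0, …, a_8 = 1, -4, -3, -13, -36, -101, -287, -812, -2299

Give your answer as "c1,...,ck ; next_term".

2,2,1 ; -6509

  a_3 = 2·-3 + 2·-4 + 1·1 = -13
  a_4 = 2·-13 + 2·-3 + 1·-4 = -36
  a_5 = 2·-36 + 2·-13 + 1·-3 = -101
  a_6 = 2·-101 + 2·-36 + 1·-13 = -287
  a_7 = 2·-287 + 2·-101 + 1·-36 = -812
  a_8 = 2·-812 + 2·-287 + 1·-101 = -2299
  a_9 = 2·-2299 + 2·-812 + 1·-287 = -6509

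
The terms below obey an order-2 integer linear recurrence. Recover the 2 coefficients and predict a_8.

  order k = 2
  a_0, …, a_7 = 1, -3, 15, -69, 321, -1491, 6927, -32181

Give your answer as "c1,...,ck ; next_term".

-4,3 ; 149505

  a_2 = -4·-3 + 3·1 = 15
  a_3 = -4·15 + 3·-3 = -69
  a_4 = -4·-69 + 3·15 = 321
  a_5 = -4·321 + 3·-69 = -1491
  a_6 = -4·-1491 + 3·321 = 6927
  a_7 = -4·6927 + 3·-1491 = -32181
  a_8 = -4·-32181 + 3·6927 = 149505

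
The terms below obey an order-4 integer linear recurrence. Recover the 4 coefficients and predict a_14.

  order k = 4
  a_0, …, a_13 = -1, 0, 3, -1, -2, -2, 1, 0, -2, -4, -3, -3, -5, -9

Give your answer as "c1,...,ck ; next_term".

1,0,0,1 ; -12

  a_4 = 1·-1 + 0·3 + 0·0 + 1·-1 = -2
  a_5 = 1·-2 + 0·-1 + 0·3 + 1·0 = -2
  a_6 = 1·-2 + 0·-2 + 0·-1 + 1·3 = 1
  a_7 = 1·1 + 0·-2 + 0·-2 + 1·-1 = 0
  a_8 = 1·0 + 0·1 + 0·-2 + 1·-2 = -2
  a_9 = 1·-2 + 0·0 + 0·1 + 1·-2 = -4
  a_10 = 1·-4 + 0·-2 + 0·0 + 1·1 = -3
  a_11 = 1·-3 + 0·-4 + 0·-2 + 1·0 = -3
  a_12 = 1·-3 + 0·-3 + 0·-4 + 1·-2 = -5
  a_13 = 1·-5 + 0·-3 + 0·-3 + 1·-4 = -9
  a_14 = 1·-9 + 0·-5 + 0·-3 + 1·-3 = -12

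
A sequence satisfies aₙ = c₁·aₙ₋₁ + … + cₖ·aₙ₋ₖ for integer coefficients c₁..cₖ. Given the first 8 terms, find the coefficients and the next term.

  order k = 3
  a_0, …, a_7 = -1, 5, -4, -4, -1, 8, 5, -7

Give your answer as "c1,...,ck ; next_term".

  a_3 = 0·-4 + -1·5 + -1·-1 = -4
  a_4 = 0·-4 + -1·-4 + -1·5 = -1
  a_5 = 0·-1 + -1·-4 + -1·-4 = 8
  a_6 = 0·8 + -1·-1 + -1·-4 = 5
  a_7 = 0·5 + -1·8 + -1·-1 = -7
  a_8 = 0·-7 + -1·5 + -1·8 = -13

0,-1,-1 ; -13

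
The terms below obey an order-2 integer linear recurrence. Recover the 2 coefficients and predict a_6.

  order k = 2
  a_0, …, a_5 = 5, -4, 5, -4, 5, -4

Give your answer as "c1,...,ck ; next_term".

  a_2 = 0·-4 + 1·5 = 5
  a_3 = 0·5 + 1·-4 = -4
  a_4 = 0·-4 + 1·5 = 5
  a_5 = 0·5 + 1·-4 = -4
  a_6 = 0·-4 + 1·5 = 5

0,1 ; 5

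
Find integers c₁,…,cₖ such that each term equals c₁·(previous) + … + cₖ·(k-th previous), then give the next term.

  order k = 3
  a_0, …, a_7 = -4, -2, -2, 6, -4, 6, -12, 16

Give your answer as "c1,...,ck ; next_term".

  a_3 = -1·-2 + 0·-2 + -1·-4 = 6
  a_4 = -1·6 + 0·-2 + -1·-2 = -4
  a_5 = -1·-4 + 0·6 + -1·-2 = 6
  a_6 = -1·6 + 0·-4 + -1·6 = -12
  a_7 = -1·-12 + 0·6 + -1·-4 = 16
  a_8 = -1·16 + 0·-12 + -1·6 = -22

-1,0,-1 ; -22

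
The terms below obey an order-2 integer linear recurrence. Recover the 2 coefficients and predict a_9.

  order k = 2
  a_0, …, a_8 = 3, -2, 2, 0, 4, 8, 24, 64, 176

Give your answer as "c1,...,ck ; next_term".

2,2 ; 480

  a_2 = 2·-2 + 2·3 = 2
  a_3 = 2·2 + 2·-2 = 0
  a_4 = 2·0 + 2·2 = 4
  a_5 = 2·4 + 2·0 = 8
  a_6 = 2·8 + 2·4 = 24
  a_7 = 2·24 + 2·8 = 64
  a_8 = 2·64 + 2·24 = 176
  a_9 = 2·176 + 2·64 = 480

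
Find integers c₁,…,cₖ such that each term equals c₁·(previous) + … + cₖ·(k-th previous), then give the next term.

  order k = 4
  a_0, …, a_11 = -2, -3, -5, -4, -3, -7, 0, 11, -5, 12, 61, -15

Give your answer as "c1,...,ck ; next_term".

  a_4 = 1·-4 + -1·-5 + 4·-3 + -4·-2 = -3
  a_5 = 1·-3 + -1·-4 + 4·-5 + -4·-3 = -7
  a_6 = 1·-7 + -1·-3 + 4·-4 + -4·-5 = 0
  a_7 = 1·0 + -1·-7 + 4·-3 + -4·-4 = 11
  a_8 = 1·11 + -1·0 + 4·-7 + -4·-3 = -5
  a_9 = 1·-5 + -1·11 + 4·0 + -4·-7 = 12
  a_10 = 1·12 + -1·-5 + 4·11 + -4·0 = 61
  a_11 = 1·61 + -1·12 + 4·-5 + -4·11 = -15
  a_12 = 1·-15 + -1·61 + 4·12 + -4·-5 = -8

1,-1,4,-4 ; -8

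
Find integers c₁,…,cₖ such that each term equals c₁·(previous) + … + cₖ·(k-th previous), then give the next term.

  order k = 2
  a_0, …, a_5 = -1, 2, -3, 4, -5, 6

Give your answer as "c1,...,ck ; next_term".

-2,-1 ; -7

  a_2 = -2·2 + -1·-1 = -3
  a_3 = -2·-3 + -1·2 = 4
  a_4 = -2·4 + -1·-3 = -5
  a_5 = -2·-5 + -1·4 = 6
  a_6 = -2·6 + -1·-5 = -7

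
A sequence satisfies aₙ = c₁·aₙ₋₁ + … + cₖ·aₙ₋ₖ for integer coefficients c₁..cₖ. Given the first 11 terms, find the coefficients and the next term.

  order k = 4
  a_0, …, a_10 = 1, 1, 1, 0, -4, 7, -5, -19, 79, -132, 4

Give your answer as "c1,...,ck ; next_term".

  a_4 = -2·0 + -3·1 + 2·1 + -3·1 = -4
  a_5 = -2·-4 + -3·0 + 2·1 + -3·1 = 7
  a_6 = -2·7 + -3·-4 + 2·0 + -3·1 = -5
  a_7 = -2·-5 + -3·7 + 2·-4 + -3·0 = -19
  a_8 = -2·-19 + -3·-5 + 2·7 + -3·-4 = 79
  a_9 = -2·79 + -3·-19 + 2·-5 + -3·7 = -132
  a_10 = -2·-132 + -3·79 + 2·-19 + -3·-5 = 4
  a_11 = -2·4 + -3·-132 + 2·79 + -3·-19 = 603

-2,-3,2,-3 ; 603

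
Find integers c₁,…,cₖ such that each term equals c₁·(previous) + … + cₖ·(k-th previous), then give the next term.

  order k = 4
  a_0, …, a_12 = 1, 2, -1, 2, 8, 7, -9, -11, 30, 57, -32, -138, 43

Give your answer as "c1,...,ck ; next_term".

  a_4 = 1·2 + -2·-1 + 1·2 + 2·1 = 8
  a_5 = 1·8 + -2·2 + 1·-1 + 2·2 = 7
  a_6 = 1·7 + -2·8 + 1·2 + 2·-1 = -9
  a_7 = 1·-9 + -2·7 + 1·8 + 2·2 = -11
  a_8 = 1·-11 + -2·-9 + 1·7 + 2·8 = 30
  a_9 = 1·30 + -2·-11 + 1·-9 + 2·7 = 57
  a_10 = 1·57 + -2·30 + 1·-11 + 2·-9 = -32
  a_11 = 1·-32 + -2·57 + 1·30 + 2·-11 = -138
  a_12 = 1·-138 + -2·-32 + 1·57 + 2·30 = 43
  a_13 = 1·43 + -2·-138 + 1·-32 + 2·57 = 401

1,-2,1,2 ; 401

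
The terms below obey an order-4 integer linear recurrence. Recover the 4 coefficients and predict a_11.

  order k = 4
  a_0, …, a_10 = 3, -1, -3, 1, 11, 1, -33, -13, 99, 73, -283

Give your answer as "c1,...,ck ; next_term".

  a_4 = 1·1 + -3·-3 + 2·-1 + 1·3 = 11
  a_5 = 1·11 + -3·1 + 2·-3 + 1·-1 = 1
  a_6 = 1·1 + -3·11 + 2·1 + 1·-3 = -33
  a_7 = 1·-33 + -3·1 + 2·11 + 1·1 = -13
  a_8 = 1·-13 + -3·-33 + 2·1 + 1·11 = 99
  a_9 = 1·99 + -3·-13 + 2·-33 + 1·1 = 73
  a_10 = 1·73 + -3·99 + 2·-13 + 1·-33 = -283
  a_11 = 1·-283 + -3·73 + 2·99 + 1·-13 = -317

1,-3,2,1 ; -317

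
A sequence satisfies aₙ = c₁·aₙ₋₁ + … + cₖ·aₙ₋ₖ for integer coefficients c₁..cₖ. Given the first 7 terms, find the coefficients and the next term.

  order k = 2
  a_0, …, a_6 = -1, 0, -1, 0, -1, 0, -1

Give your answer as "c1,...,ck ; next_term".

  a_2 = 0·0 + 1·-1 = -1
  a_3 = 0·-1 + 1·0 = 0
  a_4 = 0·0 + 1·-1 = -1
  a_5 = 0·-1 + 1·0 = 0
  a_6 = 0·0 + 1·-1 = -1
  a_7 = 0·-1 + 1·0 = 0

0,1 ; 0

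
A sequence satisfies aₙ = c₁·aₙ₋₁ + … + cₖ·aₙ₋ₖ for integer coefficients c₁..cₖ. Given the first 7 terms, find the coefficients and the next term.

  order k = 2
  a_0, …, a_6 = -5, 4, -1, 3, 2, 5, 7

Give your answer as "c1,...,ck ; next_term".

1,1 ; 12

  a_2 = 1·4 + 1·-5 = -1
  a_3 = 1·-1 + 1·4 = 3
  a_4 = 1·3 + 1·-1 = 2
  a_5 = 1·2 + 1·3 = 5
  a_6 = 1·5 + 1·2 = 7
  a_7 = 1·7 + 1·5 = 12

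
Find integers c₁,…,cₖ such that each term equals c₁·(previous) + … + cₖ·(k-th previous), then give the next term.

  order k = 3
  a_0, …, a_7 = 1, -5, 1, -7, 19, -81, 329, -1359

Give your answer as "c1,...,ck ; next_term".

  a_3 = -4·1 + 1·-5 + 2·1 = -7
  a_4 = -4·-7 + 1·1 + 2·-5 = 19
  a_5 = -4·19 + 1·-7 + 2·1 = -81
  a_6 = -4·-81 + 1·19 + 2·-7 = 329
  a_7 = -4·329 + 1·-81 + 2·19 = -1359
  a_8 = -4·-1359 + 1·329 + 2·-81 = 5603

-4,1,2 ; 5603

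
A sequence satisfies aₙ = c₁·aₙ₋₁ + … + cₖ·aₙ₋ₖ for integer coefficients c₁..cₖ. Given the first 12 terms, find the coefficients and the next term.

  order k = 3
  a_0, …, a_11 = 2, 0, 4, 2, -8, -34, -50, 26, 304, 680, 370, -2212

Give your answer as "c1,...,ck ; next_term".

2,-3,-3 ; -7574

  a_3 = 2·4 + -3·0 + -3·2 = 2
  a_4 = 2·2 + -3·4 + -3·0 = -8
  a_5 = 2·-8 + -3·2 + -3·4 = -34
  a_6 = 2·-34 + -3·-8 + -3·2 = -50
  a_7 = 2·-50 + -3·-34 + -3·-8 = 26
  a_8 = 2·26 + -3·-50 + -3·-34 = 304
  a_9 = 2·304 + -3·26 + -3·-50 = 680
  a_10 = 2·680 + -3·304 + -3·26 = 370
  a_11 = 2·370 + -3·680 + -3·304 = -2212
  a_12 = 2·-2212 + -3·370 + -3·680 = -7574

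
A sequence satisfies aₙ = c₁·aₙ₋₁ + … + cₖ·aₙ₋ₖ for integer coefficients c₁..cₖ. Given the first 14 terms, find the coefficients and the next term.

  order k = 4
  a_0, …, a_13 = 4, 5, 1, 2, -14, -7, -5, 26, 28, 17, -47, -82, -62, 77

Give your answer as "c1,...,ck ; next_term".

0,0,-2,-1 ; 211

  a_4 = 0·2 + 0·1 + -2·5 + -1·4 = -14
  a_5 = 0·-14 + 0·2 + -2·1 + -1·5 = -7
  a_6 = 0·-7 + 0·-14 + -2·2 + -1·1 = -5
  a_7 = 0·-5 + 0·-7 + -2·-14 + -1·2 = 26
  a_8 = 0·26 + 0·-5 + -2·-7 + -1·-14 = 28
  a_9 = 0·28 + 0·26 + -2·-5 + -1·-7 = 17
  a_10 = 0·17 + 0·28 + -2·26 + -1·-5 = -47
  a_11 = 0·-47 + 0·17 + -2·28 + -1·26 = -82
  a_12 = 0·-82 + 0·-47 + -2·17 + -1·28 = -62
  a_13 = 0·-62 + 0·-82 + -2·-47 + -1·17 = 77
  a_14 = 0·77 + 0·-62 + -2·-82 + -1·-47 = 211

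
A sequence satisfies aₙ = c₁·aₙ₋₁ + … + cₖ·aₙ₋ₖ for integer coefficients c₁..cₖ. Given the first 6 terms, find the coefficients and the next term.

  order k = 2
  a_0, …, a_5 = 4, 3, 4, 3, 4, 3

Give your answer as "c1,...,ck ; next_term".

0,1 ; 4

  a_2 = 0·3 + 1·4 = 4
  a_3 = 0·4 + 1·3 = 3
  a_4 = 0·3 + 1·4 = 4
  a_5 = 0·4 + 1·3 = 3
  a_6 = 0·3 + 1·4 = 4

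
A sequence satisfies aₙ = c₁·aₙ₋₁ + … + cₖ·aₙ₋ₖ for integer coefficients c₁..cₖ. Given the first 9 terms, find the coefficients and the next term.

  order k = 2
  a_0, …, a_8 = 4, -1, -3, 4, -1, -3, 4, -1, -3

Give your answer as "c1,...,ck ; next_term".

  a_2 = -1·-1 + -1·4 = -3
  a_3 = -1·-3 + -1·-1 = 4
  a_4 = -1·4 + -1·-3 = -1
  a_5 = -1·-1 + -1·4 = -3
  a_6 = -1·-3 + -1·-1 = 4
  a_7 = -1·4 + -1·-3 = -1
  a_8 = -1·-1 + -1·4 = -3
  a_9 = -1·-3 + -1·-1 = 4

-1,-1 ; 4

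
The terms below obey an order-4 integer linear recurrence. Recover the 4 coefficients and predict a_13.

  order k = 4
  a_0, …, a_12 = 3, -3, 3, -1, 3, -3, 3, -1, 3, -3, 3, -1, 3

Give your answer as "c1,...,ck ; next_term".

0,0,0,1 ; -3

  a_4 = 0·-1 + 0·3 + 0·-3 + 1·3 = 3
  a_5 = 0·3 + 0·-1 + 0·3 + 1·-3 = -3
  a_6 = 0·-3 + 0·3 + 0·-1 + 1·3 = 3
  a_7 = 0·3 + 0·-3 + 0·3 + 1·-1 = -1
  a_8 = 0·-1 + 0·3 + 0·-3 + 1·3 = 3
  a_9 = 0·3 + 0·-1 + 0·3 + 1·-3 = -3
  a_10 = 0·-3 + 0·3 + 0·-1 + 1·3 = 3
  a_11 = 0·3 + 0·-3 + 0·3 + 1·-1 = -1
  a_12 = 0·-1 + 0·3 + 0·-3 + 1·3 = 3
  a_13 = 0·3 + 0·-1 + 0·3 + 1·-3 = -3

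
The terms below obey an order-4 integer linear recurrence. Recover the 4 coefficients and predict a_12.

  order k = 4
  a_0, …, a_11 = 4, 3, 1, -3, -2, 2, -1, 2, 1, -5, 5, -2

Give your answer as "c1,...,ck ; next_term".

  a_4 = -1·-3 + -1·1 + 0·3 + -1·4 = -2
  a_5 = -1·-2 + -1·-3 + 0·1 + -1·3 = 2
  a_6 = -1·2 + -1·-2 + 0·-3 + -1·1 = -1
  a_7 = -1·-1 + -1·2 + 0·-2 + -1·-3 = 2
  a_8 = -1·2 + -1·-1 + 0·2 + -1·-2 = 1
  a_9 = -1·1 + -1·2 + 0·-1 + -1·2 = -5
  a_10 = -1·-5 + -1·1 + 0·2 + -1·-1 = 5
  a_11 = -1·5 + -1·-5 + 0·1 + -1·2 = -2
  a_12 = -1·-2 + -1·5 + 0·-5 + -1·1 = -4

-1,-1,0,-1 ; -4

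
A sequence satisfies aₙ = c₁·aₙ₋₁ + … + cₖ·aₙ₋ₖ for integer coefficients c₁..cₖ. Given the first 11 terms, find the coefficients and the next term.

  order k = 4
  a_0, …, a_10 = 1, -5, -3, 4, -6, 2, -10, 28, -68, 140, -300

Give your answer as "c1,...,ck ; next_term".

-2,0,0,2 ; 656

  a_4 = -2·4 + 0·-3 + 0·-5 + 2·1 = -6
  a_5 = -2·-6 + 0·4 + 0·-3 + 2·-5 = 2
  a_6 = -2·2 + 0·-6 + 0·4 + 2·-3 = -10
  a_7 = -2·-10 + 0·2 + 0·-6 + 2·4 = 28
  a_8 = -2·28 + 0·-10 + 0·2 + 2·-6 = -68
  a_9 = -2·-68 + 0·28 + 0·-10 + 2·2 = 140
  a_10 = -2·140 + 0·-68 + 0·28 + 2·-10 = -300
  a_11 = -2·-300 + 0·140 + 0·-68 + 2·28 = 656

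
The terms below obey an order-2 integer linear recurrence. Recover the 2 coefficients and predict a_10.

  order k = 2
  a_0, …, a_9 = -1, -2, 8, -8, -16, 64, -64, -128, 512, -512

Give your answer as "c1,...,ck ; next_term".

  a_2 = -2·-2 + -4·-1 = 8
  a_3 = -2·8 + -4·-2 = -8
  a_4 = -2·-8 + -4·8 = -16
  a_5 = -2·-16 + -4·-8 = 64
  a_6 = -2·64 + -4·-16 = -64
  a_7 = -2·-64 + -4·64 = -128
  a_8 = -2·-128 + -4·-64 = 512
  a_9 = -2·512 + -4·-128 = -512
  a_10 = -2·-512 + -4·512 = -1024

-2,-4 ; -1024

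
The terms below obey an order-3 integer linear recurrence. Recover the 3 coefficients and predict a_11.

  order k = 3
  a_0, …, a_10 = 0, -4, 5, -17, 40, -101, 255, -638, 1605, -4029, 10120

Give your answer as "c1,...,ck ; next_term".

  a_3 = -1·5 + 3·-4 + -2·0 = -17
  a_4 = -1·-17 + 3·5 + -2·-4 = 40
  a_5 = -1·40 + 3·-17 + -2·5 = -101
  a_6 = -1·-101 + 3·40 + -2·-17 = 255
  a_7 = -1·255 + 3·-101 + -2·40 = -638
  a_8 = -1·-638 + 3·255 + -2·-101 = 1605
  a_9 = -1·1605 + 3·-638 + -2·255 = -4029
  a_10 = -1·-4029 + 3·1605 + -2·-638 = 10120
  a_11 = -1·10120 + 3·-4029 + -2·1605 = -25417

-1,3,-2 ; -25417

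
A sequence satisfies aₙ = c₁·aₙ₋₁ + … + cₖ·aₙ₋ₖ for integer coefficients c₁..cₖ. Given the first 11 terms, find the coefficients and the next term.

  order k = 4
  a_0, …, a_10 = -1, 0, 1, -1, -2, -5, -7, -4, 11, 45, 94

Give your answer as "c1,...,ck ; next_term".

  a_4 = 2·-1 + -1·1 + -2·0 + -1·-1 = -2
  a_5 = 2·-2 + -1·-1 + -2·1 + -1·0 = -5
  a_6 = 2·-5 + -1·-2 + -2·-1 + -1·1 = -7
  a_7 = 2·-7 + -1·-5 + -2·-2 + -1·-1 = -4
  a_8 = 2·-4 + -1·-7 + -2·-5 + -1·-2 = 11
  a_9 = 2·11 + -1·-4 + -2·-7 + -1·-5 = 45
  a_10 = 2·45 + -1·11 + -2·-4 + -1·-7 = 94
  a_11 = 2·94 + -1·45 + -2·11 + -1·-4 = 125

2,-1,-2,-1 ; 125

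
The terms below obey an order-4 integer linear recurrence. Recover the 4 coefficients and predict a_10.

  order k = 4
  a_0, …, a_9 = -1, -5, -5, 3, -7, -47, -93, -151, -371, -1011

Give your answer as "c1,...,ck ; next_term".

  a_4 = 2·3 + -1·-5 + 3·-5 + 3·-1 = -7
  a_5 = 2·-7 + -1·3 + 3·-5 + 3·-5 = -47
  a_6 = 2·-47 + -1·-7 + 3·3 + 3·-5 = -93
  a_7 = 2·-93 + -1·-47 + 3·-7 + 3·3 = -151
  a_8 = 2·-151 + -1·-93 + 3·-47 + 3·-7 = -371
  a_9 = 2·-371 + -1·-151 + 3·-93 + 3·-47 = -1011
  a_10 = 2·-1011 + -1·-371 + 3·-151 + 3·-93 = -2383

2,-1,3,3 ; -2383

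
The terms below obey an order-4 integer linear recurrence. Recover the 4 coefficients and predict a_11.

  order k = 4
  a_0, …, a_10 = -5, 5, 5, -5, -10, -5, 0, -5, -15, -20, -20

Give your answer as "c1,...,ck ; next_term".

  a_4 = 1·-5 + 0·5 + 0·5 + 1·-5 = -10
  a_5 = 1·-10 + 0·-5 + 0·5 + 1·5 = -5
  a_6 = 1·-5 + 0·-10 + 0·-5 + 1·5 = 0
  a_7 = 1·0 + 0·-5 + 0·-10 + 1·-5 = -5
  a_8 = 1·-5 + 0·0 + 0·-5 + 1·-10 = -15
  a_9 = 1·-15 + 0·-5 + 0·0 + 1·-5 = -20
  a_10 = 1·-20 + 0·-15 + 0·-5 + 1·0 = -20
  a_11 = 1·-20 + 0·-20 + 0·-15 + 1·-5 = -25

1,0,0,1 ; -25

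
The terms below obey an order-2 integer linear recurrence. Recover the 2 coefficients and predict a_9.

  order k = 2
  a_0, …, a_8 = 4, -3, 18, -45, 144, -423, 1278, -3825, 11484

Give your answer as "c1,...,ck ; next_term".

  a_2 = -2·-3 + 3·4 = 18
  a_3 = -2·18 + 3·-3 = -45
  a_4 = -2·-45 + 3·18 = 144
  a_5 = -2·144 + 3·-45 = -423
  a_6 = -2·-423 + 3·144 = 1278
  a_7 = -2·1278 + 3·-423 = -3825
  a_8 = -2·-3825 + 3·1278 = 11484
  a_9 = -2·11484 + 3·-3825 = -34443

-2,3 ; -34443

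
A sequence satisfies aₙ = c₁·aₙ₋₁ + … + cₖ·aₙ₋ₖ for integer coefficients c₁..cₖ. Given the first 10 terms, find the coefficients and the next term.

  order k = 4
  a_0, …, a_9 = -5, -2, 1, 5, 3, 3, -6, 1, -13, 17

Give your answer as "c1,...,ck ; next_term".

  a_4 = -1·5 + 1·1 + -1·-2 + -1·-5 = 3
  a_5 = -1·3 + 1·5 + -1·1 + -1·-2 = 3
  a_6 = -1·3 + 1·3 + -1·5 + -1·1 = -6
  a_7 = -1·-6 + 1·3 + -1·3 + -1·5 = 1
  a_8 = -1·1 + 1·-6 + -1·3 + -1·3 = -13
  a_9 = -1·-13 + 1·1 + -1·-6 + -1·3 = 17
  a_10 = -1·17 + 1·-13 + -1·1 + -1·-6 = -25

-1,1,-1,-1 ; -25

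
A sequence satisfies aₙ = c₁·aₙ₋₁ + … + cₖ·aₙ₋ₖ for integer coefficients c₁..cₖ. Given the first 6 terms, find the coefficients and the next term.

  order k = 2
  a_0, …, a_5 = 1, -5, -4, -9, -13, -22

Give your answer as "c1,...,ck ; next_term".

1,1 ; -35

  a_2 = 1·-5 + 1·1 = -4
  a_3 = 1·-4 + 1·-5 = -9
  a_4 = 1·-9 + 1·-4 = -13
  a_5 = 1·-13 + 1·-9 = -22
  a_6 = 1·-22 + 1·-13 = -35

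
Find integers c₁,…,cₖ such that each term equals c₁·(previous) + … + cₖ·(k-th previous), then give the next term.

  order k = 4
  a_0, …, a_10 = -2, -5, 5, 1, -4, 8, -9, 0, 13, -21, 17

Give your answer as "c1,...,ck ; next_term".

  a_4 = -1·1 + -1·5 + 0·-5 + -1·-2 = -4
  a_5 = -1·-4 + -1·1 + 0·5 + -1·-5 = 8
  a_6 = -1·8 + -1·-4 + 0·1 + -1·5 = -9
  a_7 = -1·-9 + -1·8 + 0·-4 + -1·1 = 0
  a_8 = -1·0 + -1·-9 + 0·8 + -1·-4 = 13
  a_9 = -1·13 + -1·0 + 0·-9 + -1·8 = -21
  a_10 = -1·-21 + -1·13 + 0·0 + -1·-9 = 17
  a_11 = -1·17 + -1·-21 + 0·13 + -1·0 = 4

-1,-1,0,-1 ; 4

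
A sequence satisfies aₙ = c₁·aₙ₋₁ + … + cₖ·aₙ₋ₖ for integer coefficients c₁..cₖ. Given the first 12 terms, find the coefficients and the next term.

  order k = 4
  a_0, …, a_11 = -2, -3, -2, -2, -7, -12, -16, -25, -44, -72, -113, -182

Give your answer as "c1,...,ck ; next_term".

  a_4 = 1·-2 + 0·-2 + 1·-3 + 1·-2 = -7
  a_5 = 1·-7 + 0·-2 + 1·-2 + 1·-3 = -12
  a_6 = 1·-12 + 0·-7 + 1·-2 + 1·-2 = -16
  a_7 = 1·-16 + 0·-12 + 1·-7 + 1·-2 = -25
  a_8 = 1·-25 + 0·-16 + 1·-12 + 1·-7 = -44
  a_9 = 1·-44 + 0·-25 + 1·-16 + 1·-12 = -72
  a_10 = 1·-72 + 0·-44 + 1·-25 + 1·-16 = -113
  a_11 = 1·-113 + 0·-72 + 1·-44 + 1·-25 = -182
  a_12 = 1·-182 + 0·-113 + 1·-72 + 1·-44 = -298

1,0,1,1 ; -298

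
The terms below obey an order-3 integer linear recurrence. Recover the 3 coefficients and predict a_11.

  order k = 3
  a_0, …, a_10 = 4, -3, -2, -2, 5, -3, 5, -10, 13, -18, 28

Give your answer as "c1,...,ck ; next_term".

  a_3 = -1·-2 + 0·-3 + -1·4 = -2
  a_4 = -1·-2 + 0·-2 + -1·-3 = 5
  a_5 = -1·5 + 0·-2 + -1·-2 = -3
  a_6 = -1·-3 + 0·5 + -1·-2 = 5
  a_7 = -1·5 + 0·-3 + -1·5 = -10
  a_8 = -1·-10 + 0·5 + -1·-3 = 13
  a_9 = -1·13 + 0·-10 + -1·5 = -18
  a_10 = -1·-18 + 0·13 + -1·-10 = 28
  a_11 = -1·28 + 0·-18 + -1·13 = -41

-1,0,-1 ; -41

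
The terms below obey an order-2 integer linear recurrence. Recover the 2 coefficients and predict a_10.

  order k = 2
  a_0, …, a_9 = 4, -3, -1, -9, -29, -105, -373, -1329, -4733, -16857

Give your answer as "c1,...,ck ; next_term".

3,2 ; -60037

  a_2 = 3·-3 + 2·4 = -1
  a_3 = 3·-1 + 2·-3 = -9
  a_4 = 3·-9 + 2·-1 = -29
  a_5 = 3·-29 + 2·-9 = -105
  a_6 = 3·-105 + 2·-29 = -373
  a_7 = 3·-373 + 2·-105 = -1329
  a_8 = 3·-1329 + 2·-373 = -4733
  a_9 = 3·-4733 + 2·-1329 = -16857
  a_10 = 3·-16857 + 2·-4733 = -60037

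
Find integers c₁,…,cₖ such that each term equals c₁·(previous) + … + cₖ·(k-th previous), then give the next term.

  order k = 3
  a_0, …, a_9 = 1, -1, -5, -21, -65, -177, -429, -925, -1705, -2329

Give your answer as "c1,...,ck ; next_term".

  a_3 = 4·-5 + -3·-1 + -4·1 = -21
  a_4 = 4·-21 + -3·-5 + -4·-1 = -65
  a_5 = 4·-65 + -3·-21 + -4·-5 = -177
  a_6 = 4·-177 + -3·-65 + -4·-21 = -429
  a_7 = 4·-429 + -3·-177 + -4·-65 = -925
  a_8 = 4·-925 + -3·-429 + -4·-177 = -1705
  a_9 = 4·-1705 + -3·-925 + -4·-429 = -2329
  a_10 = 4·-2329 + -3·-1705 + -4·-925 = -501

4,-3,-4 ; -501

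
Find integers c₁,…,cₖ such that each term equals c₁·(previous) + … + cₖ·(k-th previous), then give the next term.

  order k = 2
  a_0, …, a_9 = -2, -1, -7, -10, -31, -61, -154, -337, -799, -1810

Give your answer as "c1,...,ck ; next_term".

  a_2 = 1·-1 + 3·-2 = -7
  a_3 = 1·-7 + 3·-1 = -10
  a_4 = 1·-10 + 3·-7 = -31
  a_5 = 1·-31 + 3·-10 = -61
  a_6 = 1·-61 + 3·-31 = -154
  a_7 = 1·-154 + 3·-61 = -337
  a_8 = 1·-337 + 3·-154 = -799
  a_9 = 1·-799 + 3·-337 = -1810
  a_10 = 1·-1810 + 3·-799 = -4207

1,3 ; -4207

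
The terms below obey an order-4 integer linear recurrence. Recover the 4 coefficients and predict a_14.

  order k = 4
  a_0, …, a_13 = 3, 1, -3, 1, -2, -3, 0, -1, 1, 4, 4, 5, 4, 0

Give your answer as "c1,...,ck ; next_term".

1,0,0,-1 ; -4

  a_4 = 1·1 + 0·-3 + 0·1 + -1·3 = -2
  a_5 = 1·-2 + 0·1 + 0·-3 + -1·1 = -3
  a_6 = 1·-3 + 0·-2 + 0·1 + -1·-3 = 0
  a_7 = 1·0 + 0·-3 + 0·-2 + -1·1 = -1
  a_8 = 1·-1 + 0·0 + 0·-3 + -1·-2 = 1
  a_9 = 1·1 + 0·-1 + 0·0 + -1·-3 = 4
  a_10 = 1·4 + 0·1 + 0·-1 + -1·0 = 4
  a_11 = 1·4 + 0·4 + 0·1 + -1·-1 = 5
  a_12 = 1·5 + 0·4 + 0·4 + -1·1 = 4
  a_13 = 1·4 + 0·5 + 0·4 + -1·4 = 0
  a_14 = 1·0 + 0·4 + 0·5 + -1·4 = -4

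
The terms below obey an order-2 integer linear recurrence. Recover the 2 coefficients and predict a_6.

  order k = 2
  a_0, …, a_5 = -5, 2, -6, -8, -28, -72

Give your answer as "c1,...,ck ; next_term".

  a_2 = 2·2 + 2·-5 = -6
  a_3 = 2·-6 + 2·2 = -8
  a_4 = 2·-8 + 2·-6 = -28
  a_5 = 2·-28 + 2·-8 = -72
  a_6 = 2·-72 + 2·-28 = -200

2,2 ; -200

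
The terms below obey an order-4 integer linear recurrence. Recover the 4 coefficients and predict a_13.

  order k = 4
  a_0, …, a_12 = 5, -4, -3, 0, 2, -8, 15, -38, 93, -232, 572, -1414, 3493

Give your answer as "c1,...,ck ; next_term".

-2,1,0,1 ; -8632

  a_4 = -2·0 + 1·-3 + 0·-4 + 1·5 = 2
  a_5 = -2·2 + 1·0 + 0·-3 + 1·-4 = -8
  a_6 = -2·-8 + 1·2 + 0·0 + 1·-3 = 15
  a_7 = -2·15 + 1·-8 + 0·2 + 1·0 = -38
  a_8 = -2·-38 + 1·15 + 0·-8 + 1·2 = 93
  a_9 = -2·93 + 1·-38 + 0·15 + 1·-8 = -232
  a_10 = -2·-232 + 1·93 + 0·-38 + 1·15 = 572
  a_11 = -2·572 + 1·-232 + 0·93 + 1·-38 = -1414
  a_12 = -2·-1414 + 1·572 + 0·-232 + 1·93 = 3493
  a_13 = -2·3493 + 1·-1414 + 0·572 + 1·-232 = -8632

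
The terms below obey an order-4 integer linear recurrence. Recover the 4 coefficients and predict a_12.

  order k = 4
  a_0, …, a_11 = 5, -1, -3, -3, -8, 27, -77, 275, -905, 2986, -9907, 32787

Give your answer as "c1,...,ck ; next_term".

  a_4 = -3·-3 + 1·-3 + -1·-1 + -3·5 = -8
  a_5 = -3·-8 + 1·-3 + -1·-3 + -3·-1 = 27
  a_6 = -3·27 + 1·-8 + -1·-3 + -3·-3 = -77
  a_7 = -3·-77 + 1·27 + -1·-8 + -3·-3 = 275
  a_8 = -3·275 + 1·-77 + -1·27 + -3·-8 = -905
  a_9 = -3·-905 + 1·275 + -1·-77 + -3·27 = 2986
  a_10 = -3·2986 + 1·-905 + -1·275 + -3·-77 = -9907
  a_11 = -3·-9907 + 1·2986 + -1·-905 + -3·275 = 32787
  a_12 = -3·32787 + 1·-9907 + -1·2986 + -3·-905 = -108539

-3,1,-1,-3 ; -108539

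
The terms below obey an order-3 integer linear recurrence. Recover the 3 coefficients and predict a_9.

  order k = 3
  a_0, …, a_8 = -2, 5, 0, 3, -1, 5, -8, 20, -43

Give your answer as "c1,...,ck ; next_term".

-2,1,1 ; 98

  a_3 = -2·0 + 1·5 + 1·-2 = 3
  a_4 = -2·3 + 1·0 + 1·5 = -1
  a_5 = -2·-1 + 1·3 + 1·0 = 5
  a_6 = -2·5 + 1·-1 + 1·3 = -8
  a_7 = -2·-8 + 1·5 + 1·-1 = 20
  a_8 = -2·20 + 1·-8 + 1·5 = -43
  a_9 = -2·-43 + 1·20 + 1·-8 = 98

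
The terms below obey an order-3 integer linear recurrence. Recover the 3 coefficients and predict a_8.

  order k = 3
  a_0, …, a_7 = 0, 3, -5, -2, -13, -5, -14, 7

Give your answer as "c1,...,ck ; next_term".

1,1,-2 ; 3

  a_3 = 1·-5 + 1·3 + -2·0 = -2
  a_4 = 1·-2 + 1·-5 + -2·3 = -13
  a_5 = 1·-13 + 1·-2 + -2·-5 = -5
  a_6 = 1·-5 + 1·-13 + -2·-2 = -14
  a_7 = 1·-14 + 1·-5 + -2·-13 = 7
  a_8 = 1·7 + 1·-14 + -2·-5 = 3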